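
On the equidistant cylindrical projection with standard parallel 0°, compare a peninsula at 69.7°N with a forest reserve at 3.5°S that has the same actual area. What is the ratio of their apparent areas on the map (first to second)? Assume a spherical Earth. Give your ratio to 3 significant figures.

For the equirectangular projection with φ₀ = 0 (plate carrée), h = 1 along meridians and k = sec φ along parallels.
Areal scale at 69.7°: h·k = 1.000 × 2.882 = 2.882.
Areal scale at 3.5°: h·k = 1.000 × 1.002 = 1.002.
Ratio = 2.882/1.002 ≈ 2.88.

2.88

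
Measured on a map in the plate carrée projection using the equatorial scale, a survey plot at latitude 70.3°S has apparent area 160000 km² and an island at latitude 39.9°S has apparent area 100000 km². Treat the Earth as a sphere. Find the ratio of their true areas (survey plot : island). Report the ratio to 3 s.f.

0.703

On the plate carrée, areal scale = h·k = 1 × sec φ, so true area = apparent × cos φ.
True area of survey plot: 160000 × cos(70.3°) = 160000 × 0.3371 = 53940 km².
True area of island: 100000 × cos(39.9°) = 100000 × 0.7672 = 76720 km².
Ratio = 53940 / 76720 ≈ 0.703.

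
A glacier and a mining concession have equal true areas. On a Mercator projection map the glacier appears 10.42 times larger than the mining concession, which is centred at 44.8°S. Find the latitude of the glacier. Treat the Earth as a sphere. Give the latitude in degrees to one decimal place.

For equal true areas on Mercator, apparent areas scale as sec²φ, so the ratio is cos²φ₂ / cos²φ₁.
cos²φ₂ / cos²φ₁ = 10.42  ⇒  cos φ₁ = cos 44.8° / √10.42 = 0.7096/3.228 = 0.2198.
φ₁ = arccos(0.2198) ≈ 77.3°.

77.3°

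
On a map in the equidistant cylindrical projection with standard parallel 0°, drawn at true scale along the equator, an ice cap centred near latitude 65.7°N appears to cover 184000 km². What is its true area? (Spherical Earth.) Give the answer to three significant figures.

75700 km²

Plate carrée maps x = Rλ, y = Rφ. The meridian scale is h = 1 and the parallel scale is k = 1/cos φ = sec φ.
Areal scale = h·k = 1 × sec φ; at 65.7°, h = 1.000, k = 2.430, so h·k = 2.430.
True area = apparent / (areal scale) = 184000 / 2.430 ≈ 75700 km².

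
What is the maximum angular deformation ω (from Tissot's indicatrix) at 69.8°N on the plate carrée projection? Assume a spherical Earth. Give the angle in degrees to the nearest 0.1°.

58.2°

In the plate carrée (x = Rλ, y = Rφ), meridians are true-scale (h = 1) and parallels are stretched by k = sec φ.
At 69.8°: h = 1.000, k = 2.896; principal scales a = 2.896, b = 1.000.
sin(ω/2) = (a − b)/(a + b) = 1.896/3.896 = 0.4867, so ω = 2 arcsin(0.4867) ≈ 58.2°.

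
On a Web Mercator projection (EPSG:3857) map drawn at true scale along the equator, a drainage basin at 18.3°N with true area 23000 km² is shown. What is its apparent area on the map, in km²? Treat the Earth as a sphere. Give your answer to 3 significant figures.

Mercator is conformal, so the point scale is isotropic: h = k = sec φ = 1/cos φ.
Areal scale = k² = sec²φ = 1/cos²(18.3°) = 1/0.9494² = 1.109.
Apparent area = 23000 × 1.109 ≈ 25500 km².

25500 km²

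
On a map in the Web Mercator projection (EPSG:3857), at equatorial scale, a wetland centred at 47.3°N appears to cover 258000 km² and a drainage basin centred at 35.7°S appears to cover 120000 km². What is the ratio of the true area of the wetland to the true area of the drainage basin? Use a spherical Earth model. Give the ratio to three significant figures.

On Mercator the areal scale is sec²φ, so true area = apparent × cos²φ.
True area of wetland: 258000 × cos²(47.3°) = 258000 × 0.4599 = 118700 km².
True area of drainage basin: 120000 × cos²(35.7°) = 120000 × 0.6595 = 79140 km².
Ratio = 118700 / 79140 ≈ 1.50.

1.50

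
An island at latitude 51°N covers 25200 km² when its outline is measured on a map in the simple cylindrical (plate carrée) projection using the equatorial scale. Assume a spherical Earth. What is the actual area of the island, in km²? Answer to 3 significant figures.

15900 km²

For the equirectangular projection with φ₀ = 0 (plate carrée), h = 1 along meridians and k = sec φ along parallels.
Areal scale = h·k = 1 × sec φ; at 51°, h = 1.000, k = 1.589, so h·k = 1.589.
True area = apparent / (areal scale) = 25200 / 1.589 ≈ 15900 km².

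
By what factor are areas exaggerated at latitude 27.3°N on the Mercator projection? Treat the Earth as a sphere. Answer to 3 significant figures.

1.27

Mercator is conformal, so the point scale is isotropic: h = k = sec φ = 1/cos φ.
Areal scale = k² = sec²φ = 1/cos²(27.3°) = 1/0.8886² = 1.266.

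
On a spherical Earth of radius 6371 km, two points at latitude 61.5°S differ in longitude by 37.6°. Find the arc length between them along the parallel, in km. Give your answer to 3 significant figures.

1990 km

Arc length along a parallel = R cos φ · Δλ (with Δλ in radians).
= 6371 × cos 61.5° × (37.6° × π/180) = 6371 × 0.4772 × 0.6562 ≈ 1990 km.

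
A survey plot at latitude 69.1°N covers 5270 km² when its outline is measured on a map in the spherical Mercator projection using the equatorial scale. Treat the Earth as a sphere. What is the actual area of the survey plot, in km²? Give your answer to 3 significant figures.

671 km²

The Mercator projection is conformal; its linear scale factor is the same in every direction and equals sec φ = 1/cos φ.
Areal scale = k² = sec²φ = 1/cos²(69.1°) = 1/0.3567² = 7.858.
True area = apparent / (areal scale) = 5270 / 7.858 ≈ 671 km².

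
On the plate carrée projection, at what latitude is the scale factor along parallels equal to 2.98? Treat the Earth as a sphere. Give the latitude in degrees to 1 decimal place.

70.4°

Plate carrée: h = 1, k = sec φ along parallels.
sec φ = 2.98  ⇒  cos φ = 0.3356  ⇒  φ ≈ 70.4°.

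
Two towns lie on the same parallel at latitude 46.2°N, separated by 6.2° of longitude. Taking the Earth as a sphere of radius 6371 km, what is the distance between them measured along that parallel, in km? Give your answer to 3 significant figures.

Arc length along a parallel = R cos φ · Δλ (with Δλ in radians).
= 6371 × cos 46.2° × (6.2° × π/180) = 6371 × 0.6921 × 0.1082 ≈ 477 km.

477 km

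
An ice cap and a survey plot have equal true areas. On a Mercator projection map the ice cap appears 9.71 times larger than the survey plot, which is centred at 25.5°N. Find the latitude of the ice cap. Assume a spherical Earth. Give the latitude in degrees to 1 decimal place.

73.2°

Mercator areal scale is sec²φ, so apparent-area ratio = sec²φ₁ / sec²φ₂ = cos²φ₂ / cos²φ₁.
cos²φ₂ / cos²φ₁ = 9.71  ⇒  cos φ₁ = cos 25.5° / √9.71 = 0.9026/3.116 = 0.2897.
φ₁ = arccos(0.2897) ≈ 73.2°.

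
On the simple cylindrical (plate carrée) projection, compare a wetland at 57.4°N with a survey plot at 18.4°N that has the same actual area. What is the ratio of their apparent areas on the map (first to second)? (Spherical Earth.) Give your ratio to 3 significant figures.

1.76

In the plate carrée (x = Rλ, y = Rφ), meridians are true-scale (h = 1) and parallels are stretched by k = sec φ.
Areal scale at 57.4°: h·k = 1.000 × 1.856 = 1.856.
Areal scale at 18.4°: h·k = 1.000 × 1.054 = 1.054.
Ratio = 1.856/1.054 ≈ 1.76.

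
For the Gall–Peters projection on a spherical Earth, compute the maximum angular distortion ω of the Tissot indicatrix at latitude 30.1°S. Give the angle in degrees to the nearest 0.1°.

23.0°

The Gall–Peters projection is cylindrical equal-area with φ₀ = 45°. Cylindrical equal-area (φ₀ = 45°): h = cos φ / cos 45° along meridians, k = cos 45° / cos φ along parallels; h·k = 1.
At 30.1°: h = 1.224, k = 0.8173; principal scales a = 1.224, b = 0.8173.
sin(ω/2) = (a − b)/(a + b) = 0.4062/2.041 = 0.1990, so ω = 2 arcsin(0.1990) ≈ 23.0°.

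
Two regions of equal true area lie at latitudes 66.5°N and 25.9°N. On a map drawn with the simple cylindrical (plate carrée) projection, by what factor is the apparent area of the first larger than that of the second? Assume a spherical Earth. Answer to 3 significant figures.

2.26

In the plate carrée (x = Rλ, y = Rφ), meridians are true-scale (h = 1) and parallels are stretched by k = sec φ.
Areal scale at 66.5°: h·k = 1.000 × 2.508 = 2.508.
Areal scale at 25.9°: h·k = 1.000 × 1.112 = 1.112.
Ratio = 2.508/1.112 ≈ 2.26.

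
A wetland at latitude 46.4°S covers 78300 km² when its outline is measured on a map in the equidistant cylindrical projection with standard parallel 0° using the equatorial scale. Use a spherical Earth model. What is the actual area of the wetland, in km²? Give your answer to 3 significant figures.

54000 km²

For the equirectangular projection with φ₀ = 0 (plate carrée), h = 1 along meridians and k = sec φ along parallels.
Areal scale = h·k = 1 × sec φ; at 46.4°, h = 1.000, k = 1.450, so h·k = 1.450.
True area = apparent / (areal scale) = 78300 / 1.450 ≈ 54000 km².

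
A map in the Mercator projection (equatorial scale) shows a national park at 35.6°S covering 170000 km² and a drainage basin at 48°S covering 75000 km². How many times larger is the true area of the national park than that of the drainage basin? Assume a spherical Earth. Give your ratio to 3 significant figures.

Since Mercator area scale is 1/cos²φ, the true area equals the apparent area multiplied by cos²φ.
True area of national park: 170000 × cos²(35.6°) = 170000 × 0.6611 = 112400 km².
True area of drainage basin: 75000 × cos²(48°) = 75000 × 0.4477 = 33580 km².
Ratio = 112400 / 33580 ≈ 3.35.

3.35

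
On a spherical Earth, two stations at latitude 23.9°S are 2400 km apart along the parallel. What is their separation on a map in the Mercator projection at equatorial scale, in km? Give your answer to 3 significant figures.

Mercator is conformal, so the point scale is isotropic: h = k = sec φ = 1/cos φ.
Along the parallel, k = sec 23.9° = 1/0.9143 = 1.094.
Map distance = 2400 × 1.094 ≈ 2630 km.

2630 km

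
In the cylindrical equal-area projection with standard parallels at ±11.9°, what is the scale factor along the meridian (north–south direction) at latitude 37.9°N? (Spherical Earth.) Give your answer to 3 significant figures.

Cylindrical equal-area (φ₀ = 11.9°): h = cos φ / cos 11.9° along meridians, k = cos 11.9° / cos φ along parallels; h·k = 1.
h = cos 37.9° / cos 11.9° = 0.7891/0.9785 = 0.8064.

0.806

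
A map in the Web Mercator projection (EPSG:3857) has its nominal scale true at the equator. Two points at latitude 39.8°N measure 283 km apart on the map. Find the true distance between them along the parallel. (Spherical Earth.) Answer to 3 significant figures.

217 km

For Mercator, h = k = sec φ (a conformal cylindrical projection has a single point scale, 1/cos φ).
Along the parallel at 39.8°, map distances are exaggerated by k = sec 39.8° = 1.302.
True distance = 283 / 1.302 = 283 × cos 39.8° ≈ 217 km.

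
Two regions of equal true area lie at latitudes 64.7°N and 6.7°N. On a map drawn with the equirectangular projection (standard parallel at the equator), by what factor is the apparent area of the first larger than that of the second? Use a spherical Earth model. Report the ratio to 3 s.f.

For the equirectangular projection with φ₀ = 0 (plate carrée), h = 1 along meridians and k = sec φ along parallels.
Areal scale at 64.7°: h·k = 1.000 × 2.340 = 2.340.
Areal scale at 6.7°: h·k = 1.000 × 1.007 = 1.007.
Ratio = 2.340/1.007 ≈ 2.32.

2.32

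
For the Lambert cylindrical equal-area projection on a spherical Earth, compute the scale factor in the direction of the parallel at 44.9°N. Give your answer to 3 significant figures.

1.41

The Lambert cylindrical equal-area projection is the cylindrical equal-area projection with its standard parallel at the equator (φ₀ = 0). Cylindrical equal-area (φ₀ = 0°): h = cos φ / cos 0° along meridians, k = cos 0° / cos φ along parallels; h·k = 1.
k = cos 0° / cos 44.9° = 1.000/0.7083 = 1.412.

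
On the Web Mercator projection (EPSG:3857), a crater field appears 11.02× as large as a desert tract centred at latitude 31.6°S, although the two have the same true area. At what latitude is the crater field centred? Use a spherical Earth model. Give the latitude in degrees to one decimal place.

75.1°

Mercator areal scale is sec²φ, so apparent-area ratio = sec²φ₁ / sec²φ₂ = cos²φ₂ / cos²φ₁.
cos²φ₂ / cos²φ₁ = 11.02  ⇒  cos φ₁ = cos 31.6° / √11.02 = 0.8517/3.320 = 0.2566.
φ₁ = arccos(0.2566) ≈ 75.1°.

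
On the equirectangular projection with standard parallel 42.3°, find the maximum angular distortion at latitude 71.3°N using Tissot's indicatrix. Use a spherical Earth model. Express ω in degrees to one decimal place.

With standard parallel φ₀ = 42.3°, the equirectangular projection gives x = Rλ cos φ₀, y = Rφ, so h = 1 and k = cos 42.3° / cos φ.
At 71.3°: h = 1.000, k = 2.307; principal scales a = 2.307, b = 1.000.
sin(ω/2) = (a − b)/(a + b) = 1.307/3.307 = 0.3952, so ω = 2 arcsin(0.3952) ≈ 46.6°.

46.6°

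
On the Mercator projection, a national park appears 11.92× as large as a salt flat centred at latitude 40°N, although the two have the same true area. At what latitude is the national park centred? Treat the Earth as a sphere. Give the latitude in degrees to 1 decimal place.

On Mercator, (apparent₁)/(apparent₂) = sec²φ₁ / sec²φ₂ when true areas are equal.
cos²φ₂ / cos²φ₁ = 11.92  ⇒  cos φ₁ = cos 40° / √11.92 = 0.7660/3.453 = 0.2219.
φ₁ = arccos(0.2219) ≈ 77.2°.

77.2°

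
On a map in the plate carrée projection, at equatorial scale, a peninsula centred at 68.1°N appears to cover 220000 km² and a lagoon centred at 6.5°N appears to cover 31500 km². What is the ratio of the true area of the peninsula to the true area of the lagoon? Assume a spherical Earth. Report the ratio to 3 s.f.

2.62

On the plate carrée, areal scale = h·k = 1 × sec φ, so true area = apparent × cos φ.
True area of peninsula: 220000 × cos(68.1°) = 220000 × 0.3730 = 82060 km².
True area of lagoon: 31500 × cos(6.5°) = 31500 × 0.9936 = 31300 km².
Ratio = 82060 / 31300 ≈ 2.62.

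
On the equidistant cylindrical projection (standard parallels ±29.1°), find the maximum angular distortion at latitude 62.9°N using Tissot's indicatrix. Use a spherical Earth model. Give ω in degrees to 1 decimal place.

36.7°

In the equirectangular projection with standard parallel φ₀ = 29.1° (x = Rλ cos φ₀, y = Rφ), meridians are true-scale (h = 1) and the parallel scale is k = cos φ₀ / cos φ.
At 62.9°: h = 1.000, k = 1.918; principal scales a = 1.918, b = 1.000.
sin(ω/2) = (a − b)/(a + b) = 0.9181/2.918 = 0.3146, so ω = 2 arcsin(0.3146) ≈ 36.7°.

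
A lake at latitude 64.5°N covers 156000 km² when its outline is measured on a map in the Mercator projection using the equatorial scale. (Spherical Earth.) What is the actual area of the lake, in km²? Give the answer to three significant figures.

The Mercator projection is conformal; its linear scale factor is the same in every direction and equals sec φ = 1/cos φ.
Areal scale = k² = sec²φ = 1/cos²(64.5°) = 1/0.4305² = 5.395.
True area = apparent / (areal scale) = 156000 / 5.395 ≈ 28900 km².

28900 km²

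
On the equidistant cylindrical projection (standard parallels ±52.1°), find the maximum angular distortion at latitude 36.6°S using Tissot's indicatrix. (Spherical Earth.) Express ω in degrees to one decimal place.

In the equirectangular projection with standard parallel φ₀ = 52.1° (x = Rλ cos φ₀, y = Rφ), meridians are true-scale (h = 1) and the parallel scale is k = cos φ₀ / cos φ.
At 36.6°: h = 1.000, k = 0.7652; principal scales a = 1.000, b = 0.7652.
sin(ω/2) = (a − b)/(a + b) = 0.2348/1.765 = 0.1330, so ω = 2 arcsin(0.1330) ≈ 15.3°.

15.3°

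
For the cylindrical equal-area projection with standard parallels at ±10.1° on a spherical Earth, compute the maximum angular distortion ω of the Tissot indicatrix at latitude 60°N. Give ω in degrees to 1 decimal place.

A cylindrical equal-area projection with standard parallel φ₀ has meridian scale h = cos φ / cos φ₀ and parallel scale k = cos φ₀ / cos φ (so areas are preserved, h·k = 1).
At 60°: h = 0.5079, k = 1.969; principal scales a = 1.969, b = 0.5079.
sin(ω/2) = (a − b)/(a + b) = 1.461/2.477 = 0.5899, so ω = 2 arcsin(0.5899) ≈ 72.3°.

72.3°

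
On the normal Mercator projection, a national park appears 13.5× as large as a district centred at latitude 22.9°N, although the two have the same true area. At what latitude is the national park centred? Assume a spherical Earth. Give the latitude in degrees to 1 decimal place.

For equal true areas on Mercator, apparent areas scale as sec²φ, so the ratio is cos²φ₂ / cos²φ₁.
cos²φ₂ / cos²φ₁ = 13.5  ⇒  cos φ₁ = cos 22.9° / √13.5 = 0.9212/3.674 = 0.2507.
φ₁ = arccos(0.2507) ≈ 75.5°.

75.5°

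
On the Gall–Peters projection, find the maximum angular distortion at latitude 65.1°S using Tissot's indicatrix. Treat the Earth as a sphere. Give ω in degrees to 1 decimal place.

Gall–Peters is a cylindrical equal-area projection with standard parallels at ±45°. Cylindrical equal-area (φ₀ = 45°): h = cos φ / cos 45° along meridians, k = cos 45° / cos φ along parallels; h·k = 1.
At 65.1°: h = 0.5954, k = 1.679; principal scales a = 1.679, b = 0.5954.
sin(ω/2) = (a − b)/(a + b) = 1.084/2.275 = 0.4765, so ω = 2 arcsin(0.4765) ≈ 56.9°.

56.9°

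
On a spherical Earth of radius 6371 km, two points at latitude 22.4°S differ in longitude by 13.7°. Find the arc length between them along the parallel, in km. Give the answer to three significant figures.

Arc length along a parallel = R cos φ · Δλ (with Δλ in radians).
= 6371 × cos 22.4° × (13.7° × π/180) = 6371 × 0.9245 × 0.2391 ≈ 1410 km.

1410 km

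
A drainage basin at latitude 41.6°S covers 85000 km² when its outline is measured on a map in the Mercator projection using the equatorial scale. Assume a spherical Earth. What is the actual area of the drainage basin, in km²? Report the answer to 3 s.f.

For Mercator, h = k = sec φ (a conformal cylindrical projection has a single point scale, 1/cos φ).
Areal scale = k² = sec²φ = 1/cos²(41.6°) = 1/0.7478² = 1.788.
True area = apparent / (areal scale) = 85000 / 1.788 ≈ 47500 km².

47500 km²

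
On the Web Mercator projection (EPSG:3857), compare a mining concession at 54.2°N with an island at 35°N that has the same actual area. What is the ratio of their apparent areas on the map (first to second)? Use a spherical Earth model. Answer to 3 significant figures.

1.96

Mercator is conformal with k = sec φ, so areal scale = k² = sec²φ.
At 54.2°: sec²(54.2°) = 1/0.5850² = 2.922.
At 35°: sec²(35°) = 1/0.8192² = 1.490.
Ratio = 2.922/1.490 = cos²(35°)/cos²(54.2°) ≈ 1.96.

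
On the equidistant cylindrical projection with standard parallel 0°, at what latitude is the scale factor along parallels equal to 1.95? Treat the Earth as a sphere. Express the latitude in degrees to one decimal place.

59.1°

Plate carrée: h = 1, k = sec φ along parallels.
sec φ = 1.95  ⇒  cos φ = 0.5128  ⇒  φ ≈ 59.1°.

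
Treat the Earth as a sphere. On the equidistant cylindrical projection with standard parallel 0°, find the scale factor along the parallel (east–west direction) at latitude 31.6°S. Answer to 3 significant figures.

1.17

For the equirectangular projection with φ₀ = 0 (plate carrée), h = 1 along meridians and k = sec φ along parallels.
k = 1/cos 31.6° = 1/0.8517 = 1.174.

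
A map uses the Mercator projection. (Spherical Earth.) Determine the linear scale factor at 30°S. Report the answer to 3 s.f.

The Mercator projection is conformal; its linear scale factor is the same in every direction and equals sec φ = 1/cos φ.
k = 1/cos 30° = 1/0.8660 = 1.155.

1.15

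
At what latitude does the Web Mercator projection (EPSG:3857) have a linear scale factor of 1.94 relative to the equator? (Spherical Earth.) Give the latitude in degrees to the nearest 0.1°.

59.0°

Mercator scale is k = sec φ = 1/cos φ.
1/cos φ = 1.94  ⇒  cos φ = 0.5155  ⇒  φ = arccos(0.5155) ≈ 59.0°.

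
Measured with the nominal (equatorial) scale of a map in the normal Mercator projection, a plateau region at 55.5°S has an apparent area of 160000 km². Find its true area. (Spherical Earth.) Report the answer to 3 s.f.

For Mercator, h = k = sec φ (a conformal cylindrical projection has a single point scale, 1/cos φ).
Areal scale = k² = sec²φ = 1/cos²(55.5°) = 1/0.5664² = 3.117.
True area = apparent / (areal scale) = 160000 / 3.117 ≈ 51300 km².

51300 km²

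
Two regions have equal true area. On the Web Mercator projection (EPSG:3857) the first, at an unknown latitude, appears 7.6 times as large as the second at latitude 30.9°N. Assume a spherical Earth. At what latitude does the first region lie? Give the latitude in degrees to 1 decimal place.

Mercator areal scale is sec²φ, so apparent-area ratio = sec²φ₁ / sec²φ₂ = cos²φ₂ / cos²φ₁.
cos²φ₂ / cos²φ₁ = 7.6  ⇒  cos φ₁ = cos 30.9° / √7.6 = 0.8581/2.757 = 0.3113.
φ₁ = arccos(0.3113) ≈ 71.9°.

71.9°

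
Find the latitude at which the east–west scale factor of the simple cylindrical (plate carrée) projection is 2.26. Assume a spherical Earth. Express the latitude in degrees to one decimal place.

Plate carrée: h = 1, k = sec φ along parallels.
sec φ = 2.26  ⇒  cos φ = 0.4425  ⇒  φ ≈ 63.7°.

63.7°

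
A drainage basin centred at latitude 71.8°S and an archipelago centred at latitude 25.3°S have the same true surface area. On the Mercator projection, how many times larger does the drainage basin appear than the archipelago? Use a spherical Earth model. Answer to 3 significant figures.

Mercator areal scale is sec²φ.
At 71.8°: sec²(71.8°) = 1/0.3123² = 10.25.
At 25.3°: sec²(25.3°) = 1/0.9041² = 1.223.
Ratio = 10.25/1.223 = cos²(25.3°)/cos²(71.8°) ≈ 8.38.

8.38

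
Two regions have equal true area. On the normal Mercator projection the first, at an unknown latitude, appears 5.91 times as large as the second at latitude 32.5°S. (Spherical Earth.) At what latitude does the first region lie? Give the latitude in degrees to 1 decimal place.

Mercator areal scale is sec²φ, so apparent-area ratio = sec²φ₁ / sec²φ₂ = cos²φ₂ / cos²φ₁.
cos²φ₂ / cos²φ₁ = 5.91  ⇒  cos φ₁ = cos 32.5° / √5.91 = 0.8434/2.431 = 0.3469.
φ₁ = arccos(0.3469) ≈ 69.7°.

69.7°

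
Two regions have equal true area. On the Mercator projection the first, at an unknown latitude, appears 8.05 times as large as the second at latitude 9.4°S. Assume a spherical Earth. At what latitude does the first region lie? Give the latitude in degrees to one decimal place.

69.7°

On Mercator, (apparent₁)/(apparent₂) = sec²φ₁ / sec²φ₂ when true areas are equal.
cos²φ₂ / cos²φ₁ = 8.05  ⇒  cos φ₁ = cos 9.4° / √8.05 = 0.9866/2.837 = 0.3477.
φ₁ = arccos(0.3477) ≈ 69.7°.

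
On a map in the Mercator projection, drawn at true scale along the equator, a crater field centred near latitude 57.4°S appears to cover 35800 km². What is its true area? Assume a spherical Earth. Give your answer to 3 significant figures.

10400 km²

Mercator is conformal, so the point scale is isotropic: h = k = sec φ = 1/cos φ.
Areal scale = k² = sec²φ = 1/cos²(57.4°) = 1/0.5388² = 3.445.
True area = apparent / (areal scale) = 35800 / 3.445 ≈ 10400 km².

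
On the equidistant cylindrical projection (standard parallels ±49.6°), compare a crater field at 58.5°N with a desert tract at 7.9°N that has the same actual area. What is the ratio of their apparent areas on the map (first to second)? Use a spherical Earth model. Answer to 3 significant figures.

With standard parallel φ₀ = 49.6°, the equirectangular projection gives x = Rλ cos φ₀, y = Rφ, so h = 1 and k = cos 49.6° / cos φ.
Areal scale at 58.5°: h·k = 1.000 × 1.240 = 1.240.
Areal scale at 7.9°: h·k = 1.000 × 0.6543 = 0.6543.
Ratio = 1.240/0.6543 ≈ 1.90.

1.90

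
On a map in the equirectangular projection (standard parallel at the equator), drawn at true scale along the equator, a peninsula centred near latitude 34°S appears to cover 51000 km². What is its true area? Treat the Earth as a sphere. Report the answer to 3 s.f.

Plate carrée maps x = Rλ, y = Rφ. The meridian scale is h = 1 and the parallel scale is k = 1/cos φ = sec φ.
Areal scale = h·k = 1 × sec φ; at 34°, h = 1.000, k = 1.206, so h·k = 1.206.
True area = apparent / (areal scale) = 51000 / 1.206 ≈ 42300 km².

42300 km²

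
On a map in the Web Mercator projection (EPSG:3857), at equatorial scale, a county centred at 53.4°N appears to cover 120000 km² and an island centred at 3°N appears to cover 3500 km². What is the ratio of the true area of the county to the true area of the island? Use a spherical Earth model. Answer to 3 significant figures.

12.2

Mercator's areal exaggeration is sec²φ; hence true area = (apparent area) · cos²φ.
True area of county: 120000 × cos²(53.4°) = 120000 × 0.3555 = 42660 km².
True area of island: 3500 × cos²(3°) = 3500 × 0.9973 = 3490 km².
Ratio = 42660 / 3490 ≈ 12.2.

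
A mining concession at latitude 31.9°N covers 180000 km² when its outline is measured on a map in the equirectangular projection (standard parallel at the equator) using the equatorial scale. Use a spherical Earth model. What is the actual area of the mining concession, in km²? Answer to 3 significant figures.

153000 km²

Plate carrée maps x = Rλ, y = Rφ. The meridian scale is h = 1 and the parallel scale is k = 1/cos φ = sec φ.
Areal scale = h·k = 1 × sec φ; at 31.9°, h = 1.000, k = 1.178, so h·k = 1.178.
True area = apparent / (areal scale) = 180000 / 1.178 ≈ 153000 km².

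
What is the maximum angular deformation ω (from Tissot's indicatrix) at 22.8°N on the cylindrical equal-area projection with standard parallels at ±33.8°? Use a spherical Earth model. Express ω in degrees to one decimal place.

11.9°

Cylindrical equal-area (φ₀ = 33.8°): h = cos φ / cos 33.8° along meridians, k = cos 33.8° / cos φ along parallels; h·k = 1.
At 22.8°: h = 1.109, k = 0.9014; principal scales a = 1.109, b = 0.9014.
sin(ω/2) = (a − b)/(a + b) = 0.2079/2.011 = 0.1034, so ω = 2 arcsin(0.1034) ≈ 11.9°.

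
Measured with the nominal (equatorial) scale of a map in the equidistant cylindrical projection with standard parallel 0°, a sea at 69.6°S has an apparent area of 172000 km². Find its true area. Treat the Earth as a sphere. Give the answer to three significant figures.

Plate carrée maps x = Rλ, y = Rφ. The meridian scale is h = 1 and the parallel scale is k = 1/cos φ = sec φ.
Areal scale = h·k = 1 × sec φ; at 69.6°, h = 1.000, k = 2.869, so h·k = 2.869.
True area = apparent / (areal scale) = 172000 / 2.869 ≈ 60000 km².

60000 km²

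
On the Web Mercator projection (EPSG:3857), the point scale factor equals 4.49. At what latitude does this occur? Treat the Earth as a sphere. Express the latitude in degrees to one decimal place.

Mercator scale is k = sec φ = 1/cos φ.
1/cos φ = 4.49  ⇒  cos φ = 0.2227  ⇒  φ = arccos(0.2227) ≈ 77.1°.

77.1°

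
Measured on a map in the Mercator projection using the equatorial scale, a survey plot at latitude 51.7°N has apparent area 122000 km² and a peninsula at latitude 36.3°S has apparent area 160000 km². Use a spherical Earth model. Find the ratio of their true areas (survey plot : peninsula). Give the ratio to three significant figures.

On Mercator the areal scale is sec²φ, so true area = apparent × cos²φ.
True area of survey plot: 122000 × cos²(51.7°) = 122000 × 0.3841 = 46860 km².
True area of peninsula: 160000 × cos²(36.3°) = 160000 × 0.6495 = 103900 km².
Ratio = 46860 / 103900 ≈ 0.451.

0.451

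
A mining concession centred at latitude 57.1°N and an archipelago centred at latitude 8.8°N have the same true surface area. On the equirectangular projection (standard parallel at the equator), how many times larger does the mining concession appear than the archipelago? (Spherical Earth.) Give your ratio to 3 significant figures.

Plate carrée maps x = Rλ, y = Rφ. The meridian scale is h = 1 and the parallel scale is k = 1/cos φ = sec φ.
Areal scale at 57.1°: h·k = 1.000 × 1.841 = 1.841.
Areal scale at 8.8°: h·k = 1.000 × 1.012 = 1.012.
Ratio = 1.841/1.012 ≈ 1.82.

1.82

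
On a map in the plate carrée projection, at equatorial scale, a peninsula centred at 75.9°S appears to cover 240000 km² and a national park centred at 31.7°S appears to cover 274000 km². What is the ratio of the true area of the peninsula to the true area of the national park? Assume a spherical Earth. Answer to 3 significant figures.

Plate carrée has h = 1 and k = sec φ, giving areal scale sec φ; true area = (apparent area) · cos φ.
True area of peninsula: 240000 × cos(75.9°) = 240000 × 0.2436 = 58470 km².
True area of national park: 274000 × cos(31.7°) = 274000 × 0.8508 = 233100 km².
Ratio = 58470 / 233100 ≈ 0.251.

0.251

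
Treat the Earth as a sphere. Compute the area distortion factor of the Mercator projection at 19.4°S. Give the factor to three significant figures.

For Mercator, h = k = sec φ (a conformal cylindrical projection has a single point scale, 1/cos φ).
Areal scale = k² = sec²φ = 1/cos²(19.4°) = 1/0.9432² = 1.124.

1.12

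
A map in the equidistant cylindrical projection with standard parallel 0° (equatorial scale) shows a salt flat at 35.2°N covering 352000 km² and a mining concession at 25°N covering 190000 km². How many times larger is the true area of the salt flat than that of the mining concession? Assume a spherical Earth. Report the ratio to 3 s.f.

On the plate carrée, areal scale = h·k = 1 × sec φ, so true area = apparent × cos φ.
True area of salt flat: 352000 × cos(35.2°) = 352000 × 0.8171 = 287600 km².
True area of mining concession: 190000 × cos(25°) = 190000 × 0.9063 = 172200 km².
Ratio = 287600 / 172200 ≈ 1.67.

1.67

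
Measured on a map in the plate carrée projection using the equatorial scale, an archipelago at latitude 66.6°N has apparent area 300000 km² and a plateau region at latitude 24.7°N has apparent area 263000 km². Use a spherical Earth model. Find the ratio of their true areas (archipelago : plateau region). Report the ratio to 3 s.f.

On the plate carrée, areal scale = h·k = 1 × sec φ, so true area = apparent × cos φ.
True area of archipelago: 300000 × cos(66.6°) = 300000 × 0.3971 = 119100 km².
True area of plateau region: 263000 × cos(24.7°) = 263000 × 0.9085 = 238900 km².
Ratio = 119100 / 238900 ≈ 0.499.

0.499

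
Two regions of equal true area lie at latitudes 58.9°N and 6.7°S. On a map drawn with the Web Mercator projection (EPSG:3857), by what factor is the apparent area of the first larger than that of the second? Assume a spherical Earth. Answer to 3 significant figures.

Mercator is conformal with k = sec φ, so areal scale = k² = sec²φ.
At 58.9°: sec²(58.9°) = 1/0.5165² = 3.748.
At 6.7°: sec²(6.7°) = 1/0.9932² = 1.014.
Ratio = 3.748/1.014 = cos²(6.7°)/cos²(58.9°) ≈ 3.70.

3.70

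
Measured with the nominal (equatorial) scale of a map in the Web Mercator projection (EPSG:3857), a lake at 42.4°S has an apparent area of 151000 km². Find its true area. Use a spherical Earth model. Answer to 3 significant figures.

For Mercator, h = k = sec φ (a conformal cylindrical projection has a single point scale, 1/cos φ).
Areal scale = k² = sec²φ = 1/cos²(42.4°) = 1/0.7385² = 1.834.
True area = apparent / (areal scale) = 151000 / 1.834 ≈ 82300 km².

82300 km²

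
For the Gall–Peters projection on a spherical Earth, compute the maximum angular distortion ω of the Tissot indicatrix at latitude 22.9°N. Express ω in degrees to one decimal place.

30.0°

Gall–Peters is a cylindrical equal-area projection with standard parallels at ±45°. A cylindrical equal-area projection with standard parallel φ₀ has meridian scale h = cos φ / cos φ₀ and parallel scale k = cos φ₀ / cos φ (so areas are preserved, h·k = 1).
At 22.9°: h = 1.303, k = 0.7676; principal scales a = 1.303, b = 0.7676.
sin(ω/2) = (a − b)/(a + b) = 0.5351/2.070 = 0.2585, so ω = 2 arcsin(0.2585) ≈ 30.0°.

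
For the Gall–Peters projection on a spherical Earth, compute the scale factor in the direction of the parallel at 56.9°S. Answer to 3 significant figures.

The Gall–Peters projection is cylindrical equal-area with φ₀ = 45°. Cylindrical equal-area (φ₀ = 45°): h = cos φ / cos 45° along meridians, k = cos 45° / cos φ along parallels; h·k = 1.
k = cos 45° / cos 56.9° = 0.7071/0.5461 = 1.295.

1.29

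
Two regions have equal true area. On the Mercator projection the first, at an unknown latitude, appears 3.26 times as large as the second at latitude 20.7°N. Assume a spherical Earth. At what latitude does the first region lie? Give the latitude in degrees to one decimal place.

58.8°

On Mercator, (apparent₁)/(apparent₂) = sec²φ₁ / sec²φ₂ when true areas are equal.
cos²φ₂ / cos²φ₁ = 3.26  ⇒  cos φ₁ = cos 20.7° / √3.26 = 0.9354/1.806 = 0.5181.
φ₁ = arccos(0.5181) ≈ 58.8°.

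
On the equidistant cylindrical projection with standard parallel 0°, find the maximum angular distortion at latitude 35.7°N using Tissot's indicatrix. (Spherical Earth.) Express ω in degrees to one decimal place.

11.9°

For the equirectangular projection with φ₀ = 0 (plate carrée), h = 1 along meridians and k = sec φ along parallels.
At 35.7°: h = 1.000, k = 1.231; principal scales a = 1.231, b = 1.000.
sin(ω/2) = (a − b)/(a + b) = 0.2314/2.231 = 0.1037, so ω = 2 arcsin(0.1037) ≈ 11.9°.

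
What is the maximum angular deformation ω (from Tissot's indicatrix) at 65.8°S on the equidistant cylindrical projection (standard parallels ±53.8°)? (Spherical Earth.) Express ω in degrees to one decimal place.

With standard parallel φ₀ = 53.8°, the equirectangular projection gives x = Rλ cos φ₀, y = Rφ, so h = 1 and k = cos 53.8° / cos φ.
At 65.8°: h = 1.000, k = 1.441; principal scales a = 1.441, b = 1.000.
sin(ω/2) = (a − b)/(a + b) = 0.4408/2.441 = 0.1806, so ω = 2 arcsin(0.1806) ≈ 20.8°.

20.8°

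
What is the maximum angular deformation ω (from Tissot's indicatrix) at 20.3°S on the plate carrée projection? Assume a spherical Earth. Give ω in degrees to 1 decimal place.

3.7°

Plate carrée maps x = Rλ, y = Rφ. The meridian scale is h = 1 and the parallel scale is k = 1/cos φ = sec φ.
At 20.3°: h = 1.000, k = 1.066; principal scales a = 1.066, b = 1.000.
sin(ω/2) = (a − b)/(a + b) = 0.06622/2.066 = 0.03205, so ω = 2 arcsin(0.03205) ≈ 3.7°.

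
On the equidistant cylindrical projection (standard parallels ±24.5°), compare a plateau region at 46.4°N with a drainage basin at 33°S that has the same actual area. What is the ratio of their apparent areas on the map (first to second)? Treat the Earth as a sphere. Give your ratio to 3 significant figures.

1.22

With standard parallel φ₀ = 24.5°, the equirectangular projection gives x = Rλ cos φ₀, y = Rφ, so h = 1 and k = cos 24.5° / cos φ.
Areal scale at 46.4°: h·k = 1.000 × 1.320 = 1.320.
Areal scale at 33°: h·k = 1.000 × 1.085 = 1.085.
Ratio = 1.320/1.085 ≈ 1.22.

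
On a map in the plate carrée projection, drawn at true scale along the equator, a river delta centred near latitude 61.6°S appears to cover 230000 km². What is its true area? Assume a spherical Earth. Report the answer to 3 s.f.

109000 km²

Plate carrée maps x = Rλ, y = Rφ. The meridian scale is h = 1 and the parallel scale is k = 1/cos φ = sec φ.
Areal scale = h·k = 1 × sec φ; at 61.6°, h = 1.000, k = 2.103, so h·k = 2.103.
True area = apparent / (areal scale) = 230000 / 2.103 ≈ 109000 km².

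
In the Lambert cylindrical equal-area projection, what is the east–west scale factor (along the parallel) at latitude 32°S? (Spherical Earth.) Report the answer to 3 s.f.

The Lambert cylindrical equal-area projection is the cylindrical equal-area projection with its standard parallel at the equator (φ₀ = 0). For cylindrical equal-area with standard parallel φ₀, h = cos φ / cos φ₀ and k = cos φ₀ / cos φ, so h·k = 1.
k = cos 0° / cos 32° = 1.000/0.8480 = 1.179.

1.18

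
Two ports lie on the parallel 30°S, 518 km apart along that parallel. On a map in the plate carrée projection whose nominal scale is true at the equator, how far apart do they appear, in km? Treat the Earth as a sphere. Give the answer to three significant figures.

Plate carrée maps x = Rλ, y = Rφ. The meridian scale is h = 1 and the parallel scale is k = 1/cos φ = sec φ.
Along the parallel, k = sec 30° = 1/0.8660 = 1.155.
Map distance = 518 × 1.155 ≈ 598 km.

598 km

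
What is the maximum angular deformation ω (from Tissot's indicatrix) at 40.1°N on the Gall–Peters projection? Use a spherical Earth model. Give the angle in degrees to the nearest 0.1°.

The Gall–Peters projection is cylindrical equal-area with φ₀ = 45°. A cylindrical equal-area projection with standard parallel φ₀ has meridian scale h = cos φ / cos φ₀ and parallel scale k = cos φ₀ / cos φ (so areas are preserved, h·k = 1).
At 40.1°: h = 1.082, k = 0.9244; principal scales a = 1.082, b = 0.9244.
sin(ω/2) = (a − b)/(a + b) = 0.1573/2.006 = 0.07843, so ω = 2 arcsin(0.07843) ≈ 9.0°.

9.0°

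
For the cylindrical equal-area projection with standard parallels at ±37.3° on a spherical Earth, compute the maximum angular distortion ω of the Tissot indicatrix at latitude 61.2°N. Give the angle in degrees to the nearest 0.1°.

55.2°

A cylindrical equal-area projection with standard parallel φ₀ has meridian scale h = cos φ / cos φ₀ and parallel scale k = cos φ₀ / cos φ (so areas are preserved, h·k = 1).
At 61.2°: h = 0.6056, k = 1.651; principal scales a = 1.651, b = 0.6056.
sin(ω/2) = (a − b)/(a + b) = 1.046/2.257 = 0.4633, so ω = 2 arcsin(0.4633) ≈ 55.2°.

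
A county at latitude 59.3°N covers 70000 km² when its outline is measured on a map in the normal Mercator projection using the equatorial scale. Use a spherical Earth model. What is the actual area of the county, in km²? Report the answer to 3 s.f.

Mercator is conformal, so the point scale is isotropic: h = k = sec φ = 1/cos φ.
Areal scale = k² = sec²φ = 1/cos²(59.3°) = 1/0.5105² = 3.837.
True area = apparent / (areal scale) = 70000 / 3.837 ≈ 18200 km².

18200 km²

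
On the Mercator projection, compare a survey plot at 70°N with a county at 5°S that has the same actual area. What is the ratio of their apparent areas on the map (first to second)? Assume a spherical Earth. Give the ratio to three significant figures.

Mercator is conformal with k = sec φ, so areal scale = k² = sec²φ.
At 70°: sec²(70°) = 1/0.3420² = 8.549.
At 5°: sec²(5°) = 1/0.9962² = 1.008.
Ratio = 8.549/1.008 = cos²(5°)/cos²(70°) ≈ 8.48.

8.48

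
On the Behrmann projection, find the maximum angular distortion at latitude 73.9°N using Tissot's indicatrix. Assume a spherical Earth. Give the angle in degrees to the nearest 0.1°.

The Behrmann projection is cylindrical equal-area with φ₀ = 30°. Cylindrical equal-area (φ₀ = 30°): h = cos φ / cos 30° along meridians, k = cos 30° / cos φ along parallels; h·k = 1.
At 73.9°: h = 0.3202, k = 3.123; principal scales a = 3.123, b = 0.3202.
sin(ω/2) = (a − b)/(a + b) = 2.803/3.443 = 0.8140, so ω = 2 arcsin(0.8140) ≈ 109.0°.

109.0°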